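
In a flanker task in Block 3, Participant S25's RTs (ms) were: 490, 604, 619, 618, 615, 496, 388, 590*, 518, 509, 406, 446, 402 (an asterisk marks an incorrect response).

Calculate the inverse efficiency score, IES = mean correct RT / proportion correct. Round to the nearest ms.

552 ms

Correct trials (n=12): 490, 604, 619, 618, 615, 496, 388, 518, 509, 406, 446, 402
Mean correct RT = 6111/12 = 509.2500 ms
Proportion correct = 12/13
IES = 509.2500 / (12/13) = 551.688 ms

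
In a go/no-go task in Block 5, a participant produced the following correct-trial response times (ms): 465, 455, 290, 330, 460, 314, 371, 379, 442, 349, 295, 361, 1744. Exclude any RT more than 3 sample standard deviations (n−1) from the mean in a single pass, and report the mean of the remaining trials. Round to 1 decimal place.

375.9 ms

n = 13, ΣRT = 6255, M = 481.154
Σ(x−M)² = 1774157.69; s = √(1774157.69/12) = 384.508
Cutoffs: 481.154 ± 3·384.508 → [-672.4, 1634.7]
Outside: 1744 → excluded.
Retained (n=12): Σ = 4511, mean = 4511/12 = 375.917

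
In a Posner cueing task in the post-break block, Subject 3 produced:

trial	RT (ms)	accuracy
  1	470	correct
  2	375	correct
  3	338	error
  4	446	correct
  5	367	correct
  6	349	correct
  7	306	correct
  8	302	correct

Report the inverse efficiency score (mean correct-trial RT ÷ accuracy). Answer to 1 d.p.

426.9 ms

Correct trials (n=7): 470, 375, 446, 367, 349, 306, 302
Mean correct RT = 2615/7 = 373.5714 ms
Proportion correct = 7/8
IES = 373.5714 / (7/8) = 426.939 ms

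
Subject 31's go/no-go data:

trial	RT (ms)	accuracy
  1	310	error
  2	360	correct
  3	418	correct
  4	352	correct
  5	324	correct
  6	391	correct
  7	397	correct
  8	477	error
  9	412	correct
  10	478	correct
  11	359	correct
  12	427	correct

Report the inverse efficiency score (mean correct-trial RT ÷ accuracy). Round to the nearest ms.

470 ms

Correct trials (n=10): 360, 418, 352, 324, 391, 397, 412, 478, 359, 427
Mean correct RT = 3918/10 = 391.8000 ms
Proportion correct = 10/12
IES = 391.8000 / (10/12) = 470.160 ms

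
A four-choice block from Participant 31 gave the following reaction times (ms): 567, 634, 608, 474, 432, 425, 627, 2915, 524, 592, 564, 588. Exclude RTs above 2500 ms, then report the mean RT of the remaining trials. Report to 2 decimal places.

548.64 ms

Excluded: 2915
Retained (n=11): Σ = 6035
Mean = 6035/11 = 548.6364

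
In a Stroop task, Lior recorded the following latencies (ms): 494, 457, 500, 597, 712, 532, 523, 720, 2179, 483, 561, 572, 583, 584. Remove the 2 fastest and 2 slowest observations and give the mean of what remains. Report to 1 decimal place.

565.8 ms

Sorted: 457, 483, 494, 500, 523, 532, 561, 572, 583, 584, 597, 712, 720, 2179
Drop lowest 2 (457, 483) and highest 2 (720, 2179)
Remaining (n=10): Σ = 5658, mean = 5658/10 = 565.800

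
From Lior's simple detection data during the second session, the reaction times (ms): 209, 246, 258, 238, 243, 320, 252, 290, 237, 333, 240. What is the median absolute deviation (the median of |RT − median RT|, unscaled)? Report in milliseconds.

9 ms

Sorted: 209, 237, 238, 240, 243, 246, 252, 258, 290, 320, 333 → median = 246
|x − 246|: 37, 0, 12, 8, 3, 74, 6, 44, 9, 87, 6
Sorted deviations: 0, 3, 6, 6, 8, 9, 12, 37, 44, 74, 87 → MAD = 9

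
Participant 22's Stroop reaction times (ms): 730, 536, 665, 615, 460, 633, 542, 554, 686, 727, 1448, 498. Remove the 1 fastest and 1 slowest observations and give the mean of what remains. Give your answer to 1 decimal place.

618.6 ms

Sorted: 460, 498, 536, 542, 554, 615, 633, 665, 686, 727, 730, 1448
Drop lowest 1 (460) and highest 1 (1448)
Remaining (n=10): Σ = 6186, mean = 6186/10 = 618.600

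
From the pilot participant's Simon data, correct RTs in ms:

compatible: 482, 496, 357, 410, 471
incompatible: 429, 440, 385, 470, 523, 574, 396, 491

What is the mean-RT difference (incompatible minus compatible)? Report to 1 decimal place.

M(compatible) = 2216/5 = 443.200
M(incompatible) = 3708/8 = 463.500
Difference = 463.500 − 443.200 = 20.300 ms

20.3 ms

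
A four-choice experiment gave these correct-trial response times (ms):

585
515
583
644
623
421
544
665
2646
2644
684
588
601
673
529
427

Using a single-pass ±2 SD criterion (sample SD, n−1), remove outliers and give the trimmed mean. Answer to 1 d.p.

577.3 ms

n = 16, ΣRT = 13372, M = 835.750
Σ(x−M)² = 7571909.00; s = √(7571909.00/15) = 710.489
Cutoffs: 835.750 ± 2·710.489 → [-585.2, 2256.7]
Outside: 2644, 2646 → excluded.
Retained (n=14): Σ = 8082, mean = 8082/14 = 577.286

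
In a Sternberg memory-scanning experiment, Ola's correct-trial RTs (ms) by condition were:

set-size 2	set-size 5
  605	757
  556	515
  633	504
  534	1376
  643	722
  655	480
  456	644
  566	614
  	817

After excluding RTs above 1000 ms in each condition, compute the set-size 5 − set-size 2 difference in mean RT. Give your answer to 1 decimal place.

50.6 ms

set-size 5: exclude 1376
M(set-size 2) = 4648/8 = 581.000
M(set-size 5) = 5053/8 = 631.625
Difference = 631.625 − 581.000 = 50.625 ms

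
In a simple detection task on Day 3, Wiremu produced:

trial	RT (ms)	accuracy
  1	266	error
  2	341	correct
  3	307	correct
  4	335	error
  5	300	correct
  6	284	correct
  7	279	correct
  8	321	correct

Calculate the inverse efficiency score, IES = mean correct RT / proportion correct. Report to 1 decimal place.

Correct trials (n=6): 341, 307, 300, 284, 279, 321
Mean correct RT = 1832/6 = 305.3333 ms
Proportion correct = 6/8
IES = 305.3333 / (6/8) = 407.111 ms

407.1 ms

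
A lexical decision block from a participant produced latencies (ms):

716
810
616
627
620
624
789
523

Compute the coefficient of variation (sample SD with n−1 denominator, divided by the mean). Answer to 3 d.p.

n = 8, Σ = 5325, M = 665.6250
Σ(x−M)² = 66713.875; s = √(66713.875/7) = 97.6246
CV = 97.6246 / 665.6250 = 0.14667

0.147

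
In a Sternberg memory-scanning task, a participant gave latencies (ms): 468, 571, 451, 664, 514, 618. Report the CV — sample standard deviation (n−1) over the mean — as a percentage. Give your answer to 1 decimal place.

15.5%

n = 6, Σ = 3286, M = 547.6667
Σ(x−M)² = 35849.333; s = √(35849.333/5) = 84.6751
CV = 84.6751 / 547.6667 = 0.15461 = 15.461%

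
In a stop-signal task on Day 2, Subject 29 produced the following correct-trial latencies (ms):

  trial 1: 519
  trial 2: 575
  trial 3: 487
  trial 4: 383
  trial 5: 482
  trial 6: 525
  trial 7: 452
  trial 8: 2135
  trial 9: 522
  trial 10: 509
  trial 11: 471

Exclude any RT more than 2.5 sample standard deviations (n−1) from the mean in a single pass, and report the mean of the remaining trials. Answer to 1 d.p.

n = 11, ΣRT = 7060, M = 641.818
Σ(x−M)² = 2476491.64; s = √(2476491.64/10) = 497.644
Cutoffs: 641.818 ± 2.5·497.644 → [-602.3, 1885.9]
Outside: 2135 → excluded.
Retained (n=10): Σ = 4925, mean = 4925/10 = 492.500

492.5 ms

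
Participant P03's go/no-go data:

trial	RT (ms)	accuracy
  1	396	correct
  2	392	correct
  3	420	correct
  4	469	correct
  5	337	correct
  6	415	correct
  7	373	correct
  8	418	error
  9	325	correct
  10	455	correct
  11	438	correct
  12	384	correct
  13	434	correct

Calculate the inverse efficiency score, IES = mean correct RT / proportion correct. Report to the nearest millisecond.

437 ms

Correct trials (n=12): 396, 392, 420, 469, 337, 415, 373, 325, 455, 438, 384, 434
Mean correct RT = 4838/12 = 403.1667 ms
Proportion correct = 12/13
IES = 403.1667 / (12/13) = 436.764 ms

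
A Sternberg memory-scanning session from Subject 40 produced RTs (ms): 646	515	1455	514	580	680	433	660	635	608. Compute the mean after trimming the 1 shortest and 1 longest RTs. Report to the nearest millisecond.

605 ms

Sorted: 433, 514, 515, 580, 608, 635, 646, 660, 680, 1455
Drop lowest 1 (433) and highest 1 (1455)
Remaining (n=8): Σ = 4838, mean = 4838/8 = 604.750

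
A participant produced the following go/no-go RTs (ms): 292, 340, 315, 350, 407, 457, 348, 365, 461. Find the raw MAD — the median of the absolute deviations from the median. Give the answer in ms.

35 ms

Sorted: 292, 315, 340, 348, 350, 365, 407, 457, 461 → median = 350
|x − 350|: 58, 10, 35, 0, 57, 107, 2, 15, 111
Sorted deviations: 0, 2, 10, 15, 35, 57, 58, 107, 111 → MAD = 35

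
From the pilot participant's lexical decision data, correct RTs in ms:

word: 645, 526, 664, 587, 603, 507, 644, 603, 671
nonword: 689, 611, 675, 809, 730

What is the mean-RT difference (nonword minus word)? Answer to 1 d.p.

M(word) = 5450/9 = 605.556
M(nonword) = 3514/5 = 702.800
Difference = 702.800 − 605.556 = 97.244 ms

97.2 ms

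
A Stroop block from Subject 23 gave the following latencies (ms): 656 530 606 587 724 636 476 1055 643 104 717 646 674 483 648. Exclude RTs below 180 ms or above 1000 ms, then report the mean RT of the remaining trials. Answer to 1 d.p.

Excluded: 104, 1055
Retained (n=13): Σ = 8026
Mean = 8026/13 = 617.3846

617.4 ms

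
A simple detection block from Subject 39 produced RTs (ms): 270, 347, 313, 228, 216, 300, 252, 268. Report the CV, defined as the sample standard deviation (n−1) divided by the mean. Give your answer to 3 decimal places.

0.160

n = 8, Σ = 2194, M = 274.2500
Σ(x−M)² = 13541.500; s = √(13541.500/7) = 43.9830
CV = 43.9830 / 274.2500 = 0.16038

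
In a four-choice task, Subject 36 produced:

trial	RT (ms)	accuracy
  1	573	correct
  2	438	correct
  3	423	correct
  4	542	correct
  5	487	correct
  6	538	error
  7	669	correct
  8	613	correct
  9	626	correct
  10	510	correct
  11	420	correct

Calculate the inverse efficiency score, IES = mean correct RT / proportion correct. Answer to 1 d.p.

583.1 ms

Correct trials (n=10): 573, 438, 423, 542, 487, 669, 613, 626, 510, 420
Mean correct RT = 5301/10 = 530.1000 ms
Proportion correct = 10/11
IES = 530.1000 / (10/11) = 583.110 ms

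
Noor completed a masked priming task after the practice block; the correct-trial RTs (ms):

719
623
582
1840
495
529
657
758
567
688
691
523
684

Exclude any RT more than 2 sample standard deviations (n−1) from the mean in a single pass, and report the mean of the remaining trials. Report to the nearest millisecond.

n = 13, ΣRT = 9356, M = 719.692
Σ(x−M)² = 1440750.77; s = √(1440750.77/12) = 346.500
Cutoffs: 719.692 ± 2·346.500 → [26.7, 1412.7]
Outside: 1840 → excluded.
Retained (n=12): Σ = 7516, mean = 7516/12 = 626.333

626 ms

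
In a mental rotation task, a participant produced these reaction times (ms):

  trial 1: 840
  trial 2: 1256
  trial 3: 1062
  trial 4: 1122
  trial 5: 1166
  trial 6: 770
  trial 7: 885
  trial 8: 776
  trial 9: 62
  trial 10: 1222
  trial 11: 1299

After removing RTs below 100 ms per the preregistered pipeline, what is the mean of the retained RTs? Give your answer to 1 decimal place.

1039.8 ms

Excluded: 62
Retained (n=10): Σ = 10398
Mean = 10398/10 = 1039.8000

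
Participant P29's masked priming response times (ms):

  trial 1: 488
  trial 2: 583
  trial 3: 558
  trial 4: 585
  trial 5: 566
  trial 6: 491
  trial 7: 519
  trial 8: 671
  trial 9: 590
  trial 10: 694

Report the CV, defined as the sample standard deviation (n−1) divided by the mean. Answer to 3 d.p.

0.119

n = 10, Σ = 5745, M = 574.5000
Σ(x−M)² = 41894.500; s = √(41894.500/9) = 68.2272
CV = 68.2272 / 574.5000 = 0.11876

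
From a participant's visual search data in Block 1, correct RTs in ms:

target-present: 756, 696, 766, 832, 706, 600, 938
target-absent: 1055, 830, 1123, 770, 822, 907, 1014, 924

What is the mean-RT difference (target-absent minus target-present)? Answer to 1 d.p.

174.3 ms

M(target-present) = 5294/7 = 756.286
M(target-absent) = 7445/8 = 930.625
Difference = 930.625 − 756.286 = 174.339 ms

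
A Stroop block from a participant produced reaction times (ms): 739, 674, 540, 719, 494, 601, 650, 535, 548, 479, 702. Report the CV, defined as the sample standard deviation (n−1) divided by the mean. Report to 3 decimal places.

n = 11, Σ = 6681, M = 607.3636
Σ(x−M)² = 87672.545; s = √(87672.545/10) = 93.6336
CV = 93.6336 / 607.3636 = 0.15416

0.154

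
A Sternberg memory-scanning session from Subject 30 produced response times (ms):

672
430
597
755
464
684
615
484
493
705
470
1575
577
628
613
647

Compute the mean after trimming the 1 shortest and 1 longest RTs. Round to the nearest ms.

600 ms

Sorted: 430, 464, 470, 484, 493, 577, 597, 613, 615, 628, 647, 672, 684, 705, 755, 1575
Drop lowest 1 (430) and highest 1 (1575)
Remaining (n=14): Σ = 8404, mean = 8404/14 = 600.286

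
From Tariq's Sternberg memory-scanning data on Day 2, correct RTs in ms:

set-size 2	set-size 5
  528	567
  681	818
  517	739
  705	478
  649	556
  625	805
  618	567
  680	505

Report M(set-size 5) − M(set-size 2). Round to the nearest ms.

M(set-size 2) = 5003/8 = 625.375
M(set-size 5) = 5035/8 = 629.375
Difference = 629.375 − 625.375 = 4.000 ms

4 ms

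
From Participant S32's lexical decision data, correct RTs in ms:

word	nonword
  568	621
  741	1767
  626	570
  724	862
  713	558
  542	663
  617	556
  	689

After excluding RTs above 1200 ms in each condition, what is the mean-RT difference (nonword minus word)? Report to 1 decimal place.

nonword: exclude 1767
M(word) = 4531/7 = 647.286
M(nonword) = 4519/7 = 645.571
Difference = 645.571 − 647.286 = -1.714 ms

-1.7 ms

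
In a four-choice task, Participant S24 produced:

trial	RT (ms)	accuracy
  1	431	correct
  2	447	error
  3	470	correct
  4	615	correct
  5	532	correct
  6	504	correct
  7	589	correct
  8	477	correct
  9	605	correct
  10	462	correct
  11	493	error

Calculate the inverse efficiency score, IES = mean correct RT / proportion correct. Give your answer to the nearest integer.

636 ms

Correct trials (n=9): 431, 470, 615, 532, 504, 589, 477, 605, 462
Mean correct RT = 4685/9 = 520.5556 ms
Proportion correct = 9/11
IES = 520.5556 / (9/11) = 636.235 ms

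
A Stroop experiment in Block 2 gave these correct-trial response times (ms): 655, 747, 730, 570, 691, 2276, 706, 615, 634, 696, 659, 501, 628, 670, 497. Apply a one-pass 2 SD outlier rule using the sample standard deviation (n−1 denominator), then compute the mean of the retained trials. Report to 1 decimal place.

n = 15, ΣRT = 11275, M = 751.667
Σ(x−M)² = 2566057.33; s = √(2566057.33/14) = 428.124
Cutoffs: 751.667 ± 2·428.124 → [-104.6, 1607.9]
Outside: 2276 → excluded.
Retained (n=14): Σ = 8999, mean = 8999/14 = 642.786

642.8 ms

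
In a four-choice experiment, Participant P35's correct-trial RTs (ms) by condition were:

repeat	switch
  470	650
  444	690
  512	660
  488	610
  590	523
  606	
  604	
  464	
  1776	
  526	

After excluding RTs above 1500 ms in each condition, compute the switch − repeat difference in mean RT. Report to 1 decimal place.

repeat: exclude 1776
M(repeat) = 4704/9 = 522.667
M(switch) = 3133/5 = 626.600
Difference = 626.600 − 522.667 = 103.933 ms

103.9 ms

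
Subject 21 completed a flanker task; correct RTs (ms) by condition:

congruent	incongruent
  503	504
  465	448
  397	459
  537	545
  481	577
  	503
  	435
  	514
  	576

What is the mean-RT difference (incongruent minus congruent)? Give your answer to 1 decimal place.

M(congruent) = 2383/5 = 476.600
M(incongruent) = 4561/9 = 506.778
Difference = 506.778 − 476.600 = 30.178 ms

30.2 ms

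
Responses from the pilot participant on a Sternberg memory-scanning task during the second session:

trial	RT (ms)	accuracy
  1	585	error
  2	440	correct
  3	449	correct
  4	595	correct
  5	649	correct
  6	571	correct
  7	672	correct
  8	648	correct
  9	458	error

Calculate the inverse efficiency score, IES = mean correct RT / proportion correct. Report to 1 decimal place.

Correct trials (n=7): 440, 449, 595, 649, 571, 672, 648
Mean correct RT = 4024/7 = 574.8571 ms
Proportion correct = 7/9
IES = 574.8571 / (7/9) = 739.102 ms

739.1 ms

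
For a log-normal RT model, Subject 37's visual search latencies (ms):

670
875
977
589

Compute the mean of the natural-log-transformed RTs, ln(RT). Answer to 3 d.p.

ln(RT): 6.5073, 6.7742, 6.8845, 6.3784
Σ ln(RT) = 26.5444
Mean = 26.5444/4 = 6.63610

6.636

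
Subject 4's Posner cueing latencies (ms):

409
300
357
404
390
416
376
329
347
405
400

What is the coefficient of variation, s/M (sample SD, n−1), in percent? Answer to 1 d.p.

n = 11, Σ = 4133, M = 375.7273
Σ(x−M)² = 14272.182; s = √(14272.182/10) = 37.7785
CV = 37.7785 / 375.7273 = 0.10055 = 10.055%

10.1%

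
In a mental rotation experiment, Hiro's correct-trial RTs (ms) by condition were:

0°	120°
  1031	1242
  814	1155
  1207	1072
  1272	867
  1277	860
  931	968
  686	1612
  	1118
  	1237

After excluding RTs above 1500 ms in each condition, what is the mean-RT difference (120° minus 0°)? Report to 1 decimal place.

120°: exclude 1612
M(0°) = 7218/7 = 1031.143
M(120°) = 8519/8 = 1064.875
Difference = 1064.875 − 1031.143 = 33.732 ms

33.7 ms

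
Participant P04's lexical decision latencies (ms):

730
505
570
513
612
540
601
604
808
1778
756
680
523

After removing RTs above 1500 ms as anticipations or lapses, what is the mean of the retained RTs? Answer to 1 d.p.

Excluded: 1778
Retained (n=12): Σ = 7442
Mean = 7442/12 = 620.1667

620.2 ms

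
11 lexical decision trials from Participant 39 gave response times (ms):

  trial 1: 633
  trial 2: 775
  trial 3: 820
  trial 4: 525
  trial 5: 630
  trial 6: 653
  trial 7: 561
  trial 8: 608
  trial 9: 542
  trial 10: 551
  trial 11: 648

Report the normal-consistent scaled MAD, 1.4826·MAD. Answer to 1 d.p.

Sorted: 525, 542, 551, 561, 608, 630, 633, 648, 653, 775, 820 → median = 630
|x − 630| sorted: 0, 3, 18, 22, 23, 69, 79, 88, 105, 145, 190 → MAD = 69
Robust SD ≈ 1.4826 × 69 = 102.299

102.3 ms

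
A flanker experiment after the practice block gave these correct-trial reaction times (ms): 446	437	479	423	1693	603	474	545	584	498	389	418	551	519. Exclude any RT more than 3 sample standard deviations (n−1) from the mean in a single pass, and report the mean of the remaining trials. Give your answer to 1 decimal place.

489.7 ms

n = 14, ΣRT = 8059, M = 575.643
Σ(x−M)² = 1398775.21; s = √(1398775.21/13) = 328.021
Cutoffs: 575.643 ± 3·328.021 → [-408.4, 1559.7]
Outside: 1693 → excluded.
Retained (n=13): Σ = 6366, mean = 6366/13 = 489.692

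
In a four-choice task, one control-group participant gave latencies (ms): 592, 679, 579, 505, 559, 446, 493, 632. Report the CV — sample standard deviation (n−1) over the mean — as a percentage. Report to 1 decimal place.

13.7%

n = 8, Σ = 4485, M = 560.6250
Σ(x−M)² = 41237.875; s = √(41237.875/7) = 76.7537
CV = 76.7537 / 560.6250 = 0.13691 = 13.691%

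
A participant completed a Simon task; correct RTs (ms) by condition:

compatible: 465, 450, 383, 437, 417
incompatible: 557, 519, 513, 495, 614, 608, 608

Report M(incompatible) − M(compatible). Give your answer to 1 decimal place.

128.7 ms

M(compatible) = 2152/5 = 430.400
M(incompatible) = 3914/7 = 559.143
Difference = 559.143 − 430.400 = 128.743 ms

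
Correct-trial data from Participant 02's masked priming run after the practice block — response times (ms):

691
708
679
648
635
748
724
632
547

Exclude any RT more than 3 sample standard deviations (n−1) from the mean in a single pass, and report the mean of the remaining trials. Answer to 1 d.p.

n = 9, ΣRT = 6012, M = 668.000
Σ(x−M)² = 29212.00; s = √(29212.00/8) = 60.428
Cutoffs: 668.000 ± 3·60.428 → [486.7, 849.3]
No RTs fall outside the cutoffs; all 9 retained. Mean = 6012/9 = 668.000

668.0 ms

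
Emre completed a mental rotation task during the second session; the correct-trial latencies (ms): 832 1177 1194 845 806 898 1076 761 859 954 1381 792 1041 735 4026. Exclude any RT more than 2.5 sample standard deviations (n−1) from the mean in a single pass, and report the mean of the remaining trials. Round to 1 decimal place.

n = 15, ΣRT = 17377, M = 1158.467
Σ(x−M)² = 9294479.73; s = √(9294479.73/14) = 814.795
Cutoffs: 1158.467 ± 2.5·814.795 → [-878.5, 3195.5]
Outside: 4026 → excluded.
Retained (n=14): Σ = 13351, mean = 13351/14 = 953.643

953.6 ms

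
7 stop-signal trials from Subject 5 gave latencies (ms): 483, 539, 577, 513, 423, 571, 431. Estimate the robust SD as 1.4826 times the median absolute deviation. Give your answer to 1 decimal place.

86.0 ms

Sorted: 423, 431, 483, 513, 539, 571, 577 → median = 513
|x − 513| sorted: 0, 26, 30, 58, 64, 82, 90 → MAD = 58
Robust SD ≈ 1.4826 × 58 = 85.991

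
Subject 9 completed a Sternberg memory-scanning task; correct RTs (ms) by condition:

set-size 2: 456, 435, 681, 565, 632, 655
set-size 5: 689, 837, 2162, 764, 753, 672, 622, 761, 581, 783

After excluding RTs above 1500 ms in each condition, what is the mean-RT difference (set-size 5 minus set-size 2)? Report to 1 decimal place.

set-size 5: exclude 2162
M(set-size 2) = 3424/6 = 570.667
M(set-size 5) = 6462/9 = 718.000
Difference = 718.000 − 570.667 = 147.333 ms

147.3 ms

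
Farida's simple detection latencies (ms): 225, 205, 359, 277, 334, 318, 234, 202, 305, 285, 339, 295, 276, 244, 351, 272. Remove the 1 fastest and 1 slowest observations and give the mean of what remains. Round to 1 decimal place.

Sorted: 202, 205, 225, 234, 244, 272, 276, 277, 285, 295, 305, 318, 334, 339, 351, 359
Drop lowest 1 (202) and highest 1 (359)
Remaining (n=14): Σ = 3960, mean = 3960/14 = 282.857

282.9 ms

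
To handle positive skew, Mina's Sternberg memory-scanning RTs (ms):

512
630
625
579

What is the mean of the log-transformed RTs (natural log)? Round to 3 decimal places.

ln(RT): 6.2383, 6.4457, 6.4378, 6.3613
Σ ln(RT) = 25.4831
Mean = 25.4831/4 = 6.37077

6.371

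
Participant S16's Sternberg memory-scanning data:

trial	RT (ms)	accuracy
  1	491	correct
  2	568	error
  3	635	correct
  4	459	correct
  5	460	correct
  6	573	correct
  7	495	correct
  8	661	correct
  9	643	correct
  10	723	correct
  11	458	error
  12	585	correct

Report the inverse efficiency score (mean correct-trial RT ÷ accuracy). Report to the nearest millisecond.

687 ms

Correct trials (n=10): 491, 635, 459, 460, 573, 495, 661, 643, 723, 585
Mean correct RT = 5725/10 = 572.5000 ms
Proportion correct = 10/12
IES = 572.5000 / (10/12) = 687.000 ms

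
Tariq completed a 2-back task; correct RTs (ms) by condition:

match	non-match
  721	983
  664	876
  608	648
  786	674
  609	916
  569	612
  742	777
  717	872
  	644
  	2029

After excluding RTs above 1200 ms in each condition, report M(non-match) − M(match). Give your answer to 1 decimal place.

non-match: exclude 2029
M(match) = 5416/8 = 677.000
M(non-match) = 7002/9 = 778.000
Difference = 778.000 − 677.000 = 101.000 ms

101.0 ms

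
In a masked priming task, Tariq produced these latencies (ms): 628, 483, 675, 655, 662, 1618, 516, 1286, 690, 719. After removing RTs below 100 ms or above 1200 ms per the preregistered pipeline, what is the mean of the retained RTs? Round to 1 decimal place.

Excluded: 1286, 1618
Retained (n=8): Σ = 5028
Mean = 5028/8 = 628.5000

628.5 ms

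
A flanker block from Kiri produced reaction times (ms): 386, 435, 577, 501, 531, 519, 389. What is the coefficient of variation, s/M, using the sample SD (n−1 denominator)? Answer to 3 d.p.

0.156

n = 7, Σ = 3338, M = 476.8571
Σ(x−M)² = 33044.857; s = √(33044.857/6) = 74.2124
CV = 74.2124 / 476.8571 = 0.15563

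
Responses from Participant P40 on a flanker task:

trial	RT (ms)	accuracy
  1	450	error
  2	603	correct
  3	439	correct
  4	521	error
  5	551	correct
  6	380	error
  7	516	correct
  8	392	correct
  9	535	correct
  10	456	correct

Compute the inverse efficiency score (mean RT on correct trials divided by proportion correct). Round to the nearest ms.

Correct trials (n=7): 603, 439, 551, 516, 392, 535, 456
Mean correct RT = 3492/7 = 498.8571 ms
Proportion correct = 7/10
IES = 498.8571 / (7/10) = 712.653 ms

713 ms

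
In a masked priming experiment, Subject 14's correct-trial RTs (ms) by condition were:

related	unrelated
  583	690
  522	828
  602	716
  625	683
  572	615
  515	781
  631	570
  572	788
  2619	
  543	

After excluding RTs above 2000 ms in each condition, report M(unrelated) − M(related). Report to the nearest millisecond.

135 ms

related: exclude 2619
M(related) = 5165/9 = 573.889
M(unrelated) = 5671/8 = 708.875
Difference = 708.875 − 573.889 = 134.986 ms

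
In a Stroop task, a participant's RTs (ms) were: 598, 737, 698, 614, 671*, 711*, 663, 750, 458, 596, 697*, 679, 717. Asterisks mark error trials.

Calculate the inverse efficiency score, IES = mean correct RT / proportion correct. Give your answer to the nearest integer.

Correct trials (n=10): 598, 737, 698, 614, 663, 750, 458, 596, 679, 717
Mean correct RT = 6510/10 = 651.0000 ms
Proportion correct = 10/13
IES = 651.0000 / (10/13) = 846.300 ms

846 ms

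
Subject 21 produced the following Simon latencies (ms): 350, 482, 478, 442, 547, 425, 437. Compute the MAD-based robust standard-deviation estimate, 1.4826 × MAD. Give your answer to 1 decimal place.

53.4 ms

Sorted: 350, 425, 437, 442, 478, 482, 547 → median = 442
|x − 442| sorted: 0, 5, 17, 36, 40, 92, 105 → MAD = 36
Robust SD ≈ 1.4826 × 36 = 53.374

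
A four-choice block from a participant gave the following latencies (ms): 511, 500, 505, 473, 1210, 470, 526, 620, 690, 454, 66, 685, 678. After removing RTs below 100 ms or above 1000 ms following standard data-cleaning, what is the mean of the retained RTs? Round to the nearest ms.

556 ms

Excluded: 66, 1210
Retained (n=11): Σ = 6112
Mean = 6112/11 = 555.6364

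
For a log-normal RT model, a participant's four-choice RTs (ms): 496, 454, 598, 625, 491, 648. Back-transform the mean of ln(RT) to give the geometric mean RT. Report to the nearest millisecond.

ln(RT): 6.2066, 6.1181, 6.3936, 6.4378, 6.1964, 6.4739
Mean ln(RT) = 37.8264/6 = 6.30439
Geometric mean = exp(6.30439) = 546.97 ms

547 ms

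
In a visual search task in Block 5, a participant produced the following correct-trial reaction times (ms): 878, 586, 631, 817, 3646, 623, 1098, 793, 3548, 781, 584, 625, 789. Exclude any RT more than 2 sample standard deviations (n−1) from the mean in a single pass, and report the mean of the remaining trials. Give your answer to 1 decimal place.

n = 13, ΣRT = 15399, M = 1184.538
Σ(x−M)² = 14007587.23; s = √(14007587.23/12) = 1080.416
Cutoffs: 1184.538 ± 2·1080.416 → [-976.3, 3345.4]
Outside: 3548, 3646 → excluded.
Retained (n=11): Σ = 8205, mean = 8205/11 = 745.909

745.9 ms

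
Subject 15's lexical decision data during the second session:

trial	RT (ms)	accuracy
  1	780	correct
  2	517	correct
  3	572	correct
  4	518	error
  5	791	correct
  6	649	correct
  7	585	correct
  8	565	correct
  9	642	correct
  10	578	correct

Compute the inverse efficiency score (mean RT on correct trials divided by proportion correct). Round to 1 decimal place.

701.1 ms

Correct trials (n=9): 780, 517, 572, 791, 649, 585, 565, 642, 578
Mean correct RT = 5679/9 = 631.0000 ms
Proportion correct = 9/10
IES = 631.0000 / (9/10) = 701.111 ms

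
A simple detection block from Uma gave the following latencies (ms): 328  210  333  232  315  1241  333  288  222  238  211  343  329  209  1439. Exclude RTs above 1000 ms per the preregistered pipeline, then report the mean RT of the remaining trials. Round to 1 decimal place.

Excluded: 1241, 1439
Retained (n=13): Σ = 3591
Mean = 3591/13 = 276.2308

276.2 ms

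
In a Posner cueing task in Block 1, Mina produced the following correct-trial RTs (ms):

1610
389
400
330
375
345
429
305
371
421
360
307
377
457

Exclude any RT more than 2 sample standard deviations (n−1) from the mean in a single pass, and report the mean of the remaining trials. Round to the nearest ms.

n = 14, ΣRT = 6476, M = 462.571
Σ(x−M)² = 1443133.43; s = √(1443133.43/13) = 333.182
Cutoffs: 462.571 ± 2·333.182 → [-203.8, 1128.9]
Outside: 1610 → excluded.
Retained (n=13): Σ = 4866, mean = 4866/13 = 374.308

374 ms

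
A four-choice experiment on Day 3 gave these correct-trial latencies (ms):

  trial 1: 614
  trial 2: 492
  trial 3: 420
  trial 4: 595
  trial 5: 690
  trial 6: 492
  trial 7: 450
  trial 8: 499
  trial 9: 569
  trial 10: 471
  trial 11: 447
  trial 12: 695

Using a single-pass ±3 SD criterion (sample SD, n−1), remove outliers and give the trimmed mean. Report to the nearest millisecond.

536 ms

n = 12, ΣRT = 6434, M = 536.167
Σ(x−M)² = 97889.67; s = √(97889.67/11) = 94.335
Cutoffs: 536.167 ± 3·94.335 → [253.2, 819.2]
No RTs fall outside the cutoffs; all 12 retained. Mean = 6434/12 = 536.167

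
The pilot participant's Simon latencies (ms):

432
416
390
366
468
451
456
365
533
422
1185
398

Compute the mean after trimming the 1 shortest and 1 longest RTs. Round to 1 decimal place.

433.2 ms

Sorted: 365, 366, 390, 398, 416, 422, 432, 451, 456, 468, 533, 1185
Drop lowest 1 (365) and highest 1 (1185)
Remaining (n=10): Σ = 4332, mean = 4332/10 = 433.200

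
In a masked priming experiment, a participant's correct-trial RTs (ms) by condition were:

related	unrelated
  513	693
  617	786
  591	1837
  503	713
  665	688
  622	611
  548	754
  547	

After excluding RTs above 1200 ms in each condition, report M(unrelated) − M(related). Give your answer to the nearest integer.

unrelated: exclude 1837
M(related) = 4606/8 = 575.750
M(unrelated) = 4245/6 = 707.500
Difference = 707.500 − 575.750 = 131.750 ms

132 ms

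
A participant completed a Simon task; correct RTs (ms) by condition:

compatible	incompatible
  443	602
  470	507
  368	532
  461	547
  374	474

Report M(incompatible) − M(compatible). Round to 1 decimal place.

109.2 ms

M(compatible) = 2116/5 = 423.200
M(incompatible) = 2662/5 = 532.400
Difference = 532.400 − 423.200 = 109.200 ms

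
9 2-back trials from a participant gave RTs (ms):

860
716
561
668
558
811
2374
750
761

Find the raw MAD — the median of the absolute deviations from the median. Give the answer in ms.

82 ms

Sorted: 558, 561, 668, 716, 750, 761, 811, 860, 2374 → median = 750
|x − 750|: 110, 34, 189, 82, 192, 61, 1624, 0, 11
Sorted deviations: 0, 11, 34, 61, 82, 110, 189, 192, 1624 → MAD = 82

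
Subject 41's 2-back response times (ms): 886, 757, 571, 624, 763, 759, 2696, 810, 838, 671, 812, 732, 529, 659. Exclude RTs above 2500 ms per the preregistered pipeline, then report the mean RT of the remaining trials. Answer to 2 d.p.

Excluded: 2696
Retained (n=13): Σ = 9411
Mean = 9411/13 = 723.9231

723.92 ms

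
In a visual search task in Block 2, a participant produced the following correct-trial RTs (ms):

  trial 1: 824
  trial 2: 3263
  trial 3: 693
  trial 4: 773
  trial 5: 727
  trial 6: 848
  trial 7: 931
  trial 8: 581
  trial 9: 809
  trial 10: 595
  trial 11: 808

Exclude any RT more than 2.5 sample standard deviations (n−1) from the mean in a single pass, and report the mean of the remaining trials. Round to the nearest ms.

759 ms

n = 11, ΣRT = 10852, M = 986.545
Σ(x−M)² = 5811256.73; s = √(5811256.73/10) = 762.316
Cutoffs: 986.545 ± 2.5·762.316 → [-919.2, 2892.3]
Outside: 3263 → excluded.
Retained (n=10): Σ = 7589, mean = 7589/10 = 758.900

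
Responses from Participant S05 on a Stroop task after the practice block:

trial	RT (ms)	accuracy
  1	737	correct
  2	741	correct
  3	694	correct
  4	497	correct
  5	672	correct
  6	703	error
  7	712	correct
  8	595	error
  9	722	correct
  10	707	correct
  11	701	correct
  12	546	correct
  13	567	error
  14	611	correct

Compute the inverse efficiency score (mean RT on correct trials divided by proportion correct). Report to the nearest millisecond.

Correct trials (n=11): 737, 741, 694, 497, 672, 712, 722, 707, 701, 546, 611
Mean correct RT = 7340/11 = 667.2727 ms
Proportion correct = 11/14
IES = 667.2727 / (11/14) = 849.256 ms

849 ms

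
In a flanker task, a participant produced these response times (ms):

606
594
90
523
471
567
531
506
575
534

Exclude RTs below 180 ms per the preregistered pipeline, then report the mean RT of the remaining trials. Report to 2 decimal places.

545.22 ms

Excluded: 90
Retained (n=9): Σ = 4907
Mean = 4907/9 = 545.2222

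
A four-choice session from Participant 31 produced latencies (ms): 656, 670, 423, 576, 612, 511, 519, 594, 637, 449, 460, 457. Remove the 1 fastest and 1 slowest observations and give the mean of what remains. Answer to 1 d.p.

Sorted: 423, 449, 457, 460, 511, 519, 576, 594, 612, 637, 656, 670
Drop lowest 1 (423) and highest 1 (670)
Remaining (n=10): Σ = 5471, mean = 5471/10 = 547.100

547.1 ms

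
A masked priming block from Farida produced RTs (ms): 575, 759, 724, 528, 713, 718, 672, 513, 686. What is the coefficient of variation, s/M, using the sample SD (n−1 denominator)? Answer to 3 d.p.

0.140

n = 9, Σ = 5888, M = 654.2222
Σ(x−M)² = 66847.556; s = √(66847.556/8) = 91.4109
CV = 91.4109 / 654.2222 = 0.13972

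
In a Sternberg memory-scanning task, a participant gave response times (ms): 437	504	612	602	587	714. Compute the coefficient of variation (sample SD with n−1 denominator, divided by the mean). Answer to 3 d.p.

n = 6, Σ = 3456, M = 576.0000
Σ(x−M)² = 45642.000; s = √(45642.000/5) = 95.5427
CV = 95.5427 / 576.0000 = 0.16587

0.166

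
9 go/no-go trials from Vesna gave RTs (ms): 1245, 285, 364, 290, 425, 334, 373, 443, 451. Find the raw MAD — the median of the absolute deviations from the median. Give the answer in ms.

70 ms

Sorted: 285, 290, 334, 364, 373, 425, 443, 451, 1245 → median = 373
|x − 373|: 872, 88, 9, 83, 52, 39, 0, 70, 78
Sorted deviations: 0, 9, 39, 52, 70, 78, 83, 88, 872 → MAD = 70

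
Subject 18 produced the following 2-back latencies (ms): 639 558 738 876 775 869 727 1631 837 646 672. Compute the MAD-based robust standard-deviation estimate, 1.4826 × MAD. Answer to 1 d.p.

Sorted: 558, 639, 646, 672, 727, 738, 775, 837, 869, 876, 1631 → median = 738
|x − 738| sorted: 0, 11, 37, 66, 92, 99, 99, 131, 138, 180, 893 → MAD = 99
Robust SD ≈ 1.4826 × 99 = 146.777

146.8 ms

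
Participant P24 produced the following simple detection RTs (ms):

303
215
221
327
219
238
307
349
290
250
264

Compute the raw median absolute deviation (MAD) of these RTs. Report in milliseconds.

Sorted: 215, 219, 221, 238, 250, 264, 290, 303, 307, 327, 349 → median = 264
|x − 264|: 39, 49, 43, 63, 45, 26, 43, 85, 26, 14, 0
Sorted deviations: 0, 14, 26, 26, 39, 43, 43, 45, 49, 63, 85 → MAD = 43

43 ms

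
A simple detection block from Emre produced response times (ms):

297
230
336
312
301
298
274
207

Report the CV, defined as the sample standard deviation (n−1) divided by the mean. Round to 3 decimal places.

0.153

n = 8, Σ = 2255, M = 281.8750
Σ(x−M)² = 13050.875; s = √(13050.875/7) = 43.1788
CV = 43.1788 / 281.8750 = 0.15318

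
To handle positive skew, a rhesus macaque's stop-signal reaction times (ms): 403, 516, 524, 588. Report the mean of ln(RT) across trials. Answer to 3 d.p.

ln(RT): 5.9989, 6.2461, 6.2615, 6.3767
Σ ln(RT) = 24.8833
Mean = 24.8833/4 = 6.22082

6.221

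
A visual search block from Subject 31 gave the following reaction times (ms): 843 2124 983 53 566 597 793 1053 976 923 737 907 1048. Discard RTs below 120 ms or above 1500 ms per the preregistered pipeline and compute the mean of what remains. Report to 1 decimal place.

856.9 ms

Excluded: 53, 2124
Retained (n=11): Σ = 9426
Mean = 9426/11 = 856.9091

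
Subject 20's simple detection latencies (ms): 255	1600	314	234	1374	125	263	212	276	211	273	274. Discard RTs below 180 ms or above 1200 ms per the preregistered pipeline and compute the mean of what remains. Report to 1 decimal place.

256.9 ms

Excluded: 125, 1374, 1600
Retained (n=9): Σ = 2312
Mean = 2312/9 = 256.8889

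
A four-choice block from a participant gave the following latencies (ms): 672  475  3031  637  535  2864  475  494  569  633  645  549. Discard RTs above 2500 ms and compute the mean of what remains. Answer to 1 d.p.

Excluded: 2864, 3031
Retained (n=10): Σ = 5684
Mean = 5684/10 = 568.4000

568.4 ms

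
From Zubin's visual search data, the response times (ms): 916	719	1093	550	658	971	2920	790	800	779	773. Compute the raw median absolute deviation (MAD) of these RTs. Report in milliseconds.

126 ms

Sorted: 550, 658, 719, 773, 779, 790, 800, 916, 971, 1093, 2920 → median = 790
|x − 790|: 126, 71, 303, 240, 132, 181, 2130, 0, 10, 11, 17
Sorted deviations: 0, 10, 11, 17, 71, 126, 132, 181, 240, 303, 2130 → MAD = 126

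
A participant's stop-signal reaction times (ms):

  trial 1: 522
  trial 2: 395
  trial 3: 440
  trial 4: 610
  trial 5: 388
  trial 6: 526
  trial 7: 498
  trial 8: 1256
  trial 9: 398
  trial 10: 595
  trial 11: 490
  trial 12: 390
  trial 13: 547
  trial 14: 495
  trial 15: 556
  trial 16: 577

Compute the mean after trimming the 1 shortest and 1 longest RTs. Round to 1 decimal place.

502.8 ms

Sorted: 388, 390, 395, 398, 440, 490, 495, 498, 522, 526, 547, 556, 577, 595, 610, 1256
Drop lowest 1 (388) and highest 1 (1256)
Remaining (n=14): Σ = 7039, mean = 7039/14 = 502.786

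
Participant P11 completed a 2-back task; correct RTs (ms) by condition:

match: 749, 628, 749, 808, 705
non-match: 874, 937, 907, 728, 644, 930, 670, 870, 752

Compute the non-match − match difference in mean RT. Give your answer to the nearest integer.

M(match) = 3639/5 = 727.800
M(non-match) = 7312/9 = 812.444
Difference = 812.444 − 727.800 = 84.644 ms

85 ms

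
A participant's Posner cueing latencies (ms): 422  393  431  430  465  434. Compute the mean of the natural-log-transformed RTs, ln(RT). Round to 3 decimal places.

6.061

ln(RT): 6.0450, 5.9738, 6.0661, 6.0638, 6.1420, 6.0730
Σ ln(RT) = 36.3638
Mean = 36.3638/6 = 6.06063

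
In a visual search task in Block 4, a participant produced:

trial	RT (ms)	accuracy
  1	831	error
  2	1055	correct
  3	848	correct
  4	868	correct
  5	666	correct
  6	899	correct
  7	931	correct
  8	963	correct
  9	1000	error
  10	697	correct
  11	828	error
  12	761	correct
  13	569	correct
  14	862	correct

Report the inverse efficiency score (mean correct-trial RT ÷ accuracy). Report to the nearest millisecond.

1055 ms

Correct trials (n=11): 1055, 848, 868, 666, 899, 931, 963, 697, 761, 569, 862
Mean correct RT = 9119/11 = 829.0000 ms
Proportion correct = 11/14
IES = 829.0000 / (11/14) = 1055.091 ms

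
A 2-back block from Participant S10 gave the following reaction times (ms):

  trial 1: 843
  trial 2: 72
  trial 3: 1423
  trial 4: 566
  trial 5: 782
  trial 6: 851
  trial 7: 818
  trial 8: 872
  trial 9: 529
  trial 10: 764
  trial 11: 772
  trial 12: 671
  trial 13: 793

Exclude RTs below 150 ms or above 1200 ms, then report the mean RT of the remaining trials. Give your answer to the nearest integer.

Excluded: 72, 1423
Retained (n=11): Σ = 8261
Mean = 8261/11 = 751.0000

751 ms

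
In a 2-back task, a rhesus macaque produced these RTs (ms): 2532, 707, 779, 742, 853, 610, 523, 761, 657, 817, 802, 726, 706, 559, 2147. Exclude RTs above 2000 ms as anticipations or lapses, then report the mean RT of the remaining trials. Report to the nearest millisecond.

Excluded: 2147, 2532
Retained (n=13): Σ = 9242
Mean = 9242/13 = 710.9231

711 ms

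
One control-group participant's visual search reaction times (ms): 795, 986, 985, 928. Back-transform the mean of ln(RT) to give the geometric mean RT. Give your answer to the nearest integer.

920 ms

ln(RT): 6.6783, 6.8937, 6.8926, 6.8330
Mean ln(RT) = 27.2977/4 = 6.82442
Geometric mean = exp(6.82442) = 920.04 ms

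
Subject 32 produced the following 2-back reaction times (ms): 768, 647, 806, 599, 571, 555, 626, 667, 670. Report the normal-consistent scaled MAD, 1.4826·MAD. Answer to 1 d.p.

Sorted: 555, 571, 599, 626, 647, 667, 670, 768, 806 → median = 647
|x − 647| sorted: 0, 20, 21, 23, 48, 76, 92, 121, 159 → MAD = 48
Robust SD ≈ 1.4826 × 48 = 71.165

71.2 ms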